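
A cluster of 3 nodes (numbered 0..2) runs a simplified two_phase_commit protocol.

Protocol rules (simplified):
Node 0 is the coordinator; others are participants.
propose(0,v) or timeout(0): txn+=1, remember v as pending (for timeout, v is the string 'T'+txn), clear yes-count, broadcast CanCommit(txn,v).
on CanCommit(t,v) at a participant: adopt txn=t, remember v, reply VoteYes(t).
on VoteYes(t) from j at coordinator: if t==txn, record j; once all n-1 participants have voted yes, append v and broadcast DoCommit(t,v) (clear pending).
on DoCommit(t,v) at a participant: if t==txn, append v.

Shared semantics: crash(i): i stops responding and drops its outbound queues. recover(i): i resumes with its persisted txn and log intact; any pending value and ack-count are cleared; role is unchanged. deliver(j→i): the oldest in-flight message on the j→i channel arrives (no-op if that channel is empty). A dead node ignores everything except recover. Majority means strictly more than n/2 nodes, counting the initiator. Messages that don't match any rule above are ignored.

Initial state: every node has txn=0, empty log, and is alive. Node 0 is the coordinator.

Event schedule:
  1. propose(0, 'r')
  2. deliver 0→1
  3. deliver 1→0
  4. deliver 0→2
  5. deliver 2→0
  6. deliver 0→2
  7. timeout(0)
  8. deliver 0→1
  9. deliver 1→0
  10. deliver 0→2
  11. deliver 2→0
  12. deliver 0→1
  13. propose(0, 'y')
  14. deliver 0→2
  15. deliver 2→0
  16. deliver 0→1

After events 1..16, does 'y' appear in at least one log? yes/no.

no

after 1 — propose(0,'r'): n0:coor/t1/[-]
after 2 — deliver 0→1: n1:part/t1/[-]
after 3 — deliver 1→0: ·
after 4 — deliver 0→2: n2:part/t1/[-]
after 5 — deliver 2→0: n0:coor/t1/[r]
after 6 — deliver 0→2: n2:part/t1/[r]
after 7 — timeout(0): n0:coor/t2/[r]
after 8 — deliver 0→1: n1:part/t1/[r]
after 9 — deliver 1→0: ·
after 10 — deliver 0→2: n2:part/t2/[r]
after 11 — deliver 2→0: ·
after 12 — deliver 0→1: n1:part/t2/[r]
after 13 — propose(0,'y'): n0:coor/t3/[r]
after 14 — deliver 0→2: n2:part/t3/[r]
after 15 — deliver 2→0: ·
after 16 — deliver 0→1: n1:part/t3/[r]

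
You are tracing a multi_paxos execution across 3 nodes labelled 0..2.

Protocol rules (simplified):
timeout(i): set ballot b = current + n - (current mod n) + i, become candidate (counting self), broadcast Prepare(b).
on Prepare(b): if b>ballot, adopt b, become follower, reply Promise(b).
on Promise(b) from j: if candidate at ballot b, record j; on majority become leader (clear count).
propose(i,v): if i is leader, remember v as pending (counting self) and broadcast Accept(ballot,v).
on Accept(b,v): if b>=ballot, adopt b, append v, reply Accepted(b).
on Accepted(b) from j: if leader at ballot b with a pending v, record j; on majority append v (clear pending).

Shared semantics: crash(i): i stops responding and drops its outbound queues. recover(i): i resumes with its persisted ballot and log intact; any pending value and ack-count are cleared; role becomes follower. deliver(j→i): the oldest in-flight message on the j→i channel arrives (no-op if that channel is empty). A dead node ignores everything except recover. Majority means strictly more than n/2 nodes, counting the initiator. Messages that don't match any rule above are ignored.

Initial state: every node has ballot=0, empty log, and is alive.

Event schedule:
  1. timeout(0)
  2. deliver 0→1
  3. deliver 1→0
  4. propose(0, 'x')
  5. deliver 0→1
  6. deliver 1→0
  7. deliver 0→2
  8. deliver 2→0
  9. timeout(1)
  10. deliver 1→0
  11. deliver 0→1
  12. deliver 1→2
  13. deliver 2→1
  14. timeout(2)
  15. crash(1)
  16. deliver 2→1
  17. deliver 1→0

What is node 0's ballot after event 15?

1. timeout(0):  <0:cand b3 ->
2. deliver 0→1:  <1:foll b3 ->
3. deliver 1→0:  <0:lead b3 ->
4. propose(0,'x'):  nop
5. deliver 0→1:  <1:foll b3 x>
6. deliver 1→0:  <0:lead b3 x>
7. deliver 0→2:  <2:foll b3 ->
8. deliver 2→0:  nop
9. timeout(1):  <1:cand b7 x>
10. deliver 1→0:  <0:foll b7 x>
11. deliver 0→1:  <1:lead b7 x>
12. deliver 1→2:  <2:foll b7 ->
13. deliver 2→1:  nop
14. timeout(2):  <2:cand b11 ->
15. crash(1):  <1:✗lead b7 x>

7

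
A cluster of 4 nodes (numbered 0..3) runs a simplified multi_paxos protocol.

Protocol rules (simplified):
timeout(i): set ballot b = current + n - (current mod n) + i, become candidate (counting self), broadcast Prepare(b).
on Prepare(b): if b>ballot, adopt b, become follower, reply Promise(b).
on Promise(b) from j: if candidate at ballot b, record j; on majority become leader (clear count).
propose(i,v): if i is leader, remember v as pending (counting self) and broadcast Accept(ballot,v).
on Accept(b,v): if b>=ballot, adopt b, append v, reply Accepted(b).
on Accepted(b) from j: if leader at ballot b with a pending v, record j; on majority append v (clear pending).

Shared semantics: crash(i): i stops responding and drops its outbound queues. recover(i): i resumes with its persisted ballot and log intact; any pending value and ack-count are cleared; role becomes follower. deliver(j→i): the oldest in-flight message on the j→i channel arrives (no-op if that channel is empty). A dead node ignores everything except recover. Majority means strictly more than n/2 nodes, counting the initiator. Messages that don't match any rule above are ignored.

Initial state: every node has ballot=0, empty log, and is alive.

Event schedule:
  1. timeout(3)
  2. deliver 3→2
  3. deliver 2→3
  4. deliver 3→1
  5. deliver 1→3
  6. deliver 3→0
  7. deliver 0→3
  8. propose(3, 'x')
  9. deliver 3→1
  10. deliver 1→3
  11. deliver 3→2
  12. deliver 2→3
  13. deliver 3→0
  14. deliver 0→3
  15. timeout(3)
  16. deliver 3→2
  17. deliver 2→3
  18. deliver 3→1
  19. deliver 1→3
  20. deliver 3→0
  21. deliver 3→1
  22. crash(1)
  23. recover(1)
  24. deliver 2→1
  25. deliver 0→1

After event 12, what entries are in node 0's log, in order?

empty

[1] timeout(3) → N3(cand b7 [-])
[2] deliver 3→2 → N2(foll b7 [-])
[3] deliver 2→3 → ∅
[4] deliver 3→1 → N1(foll b7 [-])
[5] deliver 1→3 → N3(lead b7 [-])
[6] deliver 3→0 → N0(foll b7 [-])
[7] deliver 0→3 → ∅
[8] propose(3,'x') → ∅
[9] deliver 3→1 → N1(foll b7 [x])
[10] deliver 1→3 → ∅
[11] deliver 3→2 → N2(foll b7 [x])
[12] deliver 2→3 → N3(lead b7 [x])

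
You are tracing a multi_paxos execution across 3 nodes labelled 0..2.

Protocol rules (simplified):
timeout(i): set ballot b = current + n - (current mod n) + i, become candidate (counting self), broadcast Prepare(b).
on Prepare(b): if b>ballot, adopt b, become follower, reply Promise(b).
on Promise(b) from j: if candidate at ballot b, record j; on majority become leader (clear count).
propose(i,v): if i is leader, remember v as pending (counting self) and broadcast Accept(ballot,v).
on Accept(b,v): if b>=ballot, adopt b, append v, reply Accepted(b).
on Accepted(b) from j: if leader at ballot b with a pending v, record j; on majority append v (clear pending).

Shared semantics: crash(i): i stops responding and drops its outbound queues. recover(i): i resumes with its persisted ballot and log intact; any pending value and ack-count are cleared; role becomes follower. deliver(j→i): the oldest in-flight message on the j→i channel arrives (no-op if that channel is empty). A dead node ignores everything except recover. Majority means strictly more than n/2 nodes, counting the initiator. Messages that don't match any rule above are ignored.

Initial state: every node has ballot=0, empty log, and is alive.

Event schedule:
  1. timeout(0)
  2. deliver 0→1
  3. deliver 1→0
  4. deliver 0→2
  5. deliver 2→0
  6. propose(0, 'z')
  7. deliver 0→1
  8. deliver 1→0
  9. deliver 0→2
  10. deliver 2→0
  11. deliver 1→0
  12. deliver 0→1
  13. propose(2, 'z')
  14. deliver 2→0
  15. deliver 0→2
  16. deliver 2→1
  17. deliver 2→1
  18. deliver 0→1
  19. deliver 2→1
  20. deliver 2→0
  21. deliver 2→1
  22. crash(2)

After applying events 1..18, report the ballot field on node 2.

step 1 timeout(0): 0={cand,b=3,log=-}
step 2 deliver 0→1: 1={foll,b=3,log=-}
step 3 deliver 1→0: 0={lead,b=3,log=-}
step 4 deliver 0→2: 2={foll,b=3,log=-}
step 5 deliver 2→0: —
step 6 propose(0,'z'): —
step 7 deliver 0→1: 1={foll,b=3,log=z}
step 8 deliver 1→0: 0={lead,b=3,log=z}
step 9 deliver 0→2: 2={foll,b=3,log=z}
step 10 deliver 2→0: —
step 11 deliver 1→0: —
step 12 deliver 0→1: —
step 13 propose(2,'z'): —
step 14 deliver 2→0: —
step 15 deliver 0→2: —
step 16 deliver 2→1: —
step 17 deliver 2→1: —
step 18 deliver 0→1: —

3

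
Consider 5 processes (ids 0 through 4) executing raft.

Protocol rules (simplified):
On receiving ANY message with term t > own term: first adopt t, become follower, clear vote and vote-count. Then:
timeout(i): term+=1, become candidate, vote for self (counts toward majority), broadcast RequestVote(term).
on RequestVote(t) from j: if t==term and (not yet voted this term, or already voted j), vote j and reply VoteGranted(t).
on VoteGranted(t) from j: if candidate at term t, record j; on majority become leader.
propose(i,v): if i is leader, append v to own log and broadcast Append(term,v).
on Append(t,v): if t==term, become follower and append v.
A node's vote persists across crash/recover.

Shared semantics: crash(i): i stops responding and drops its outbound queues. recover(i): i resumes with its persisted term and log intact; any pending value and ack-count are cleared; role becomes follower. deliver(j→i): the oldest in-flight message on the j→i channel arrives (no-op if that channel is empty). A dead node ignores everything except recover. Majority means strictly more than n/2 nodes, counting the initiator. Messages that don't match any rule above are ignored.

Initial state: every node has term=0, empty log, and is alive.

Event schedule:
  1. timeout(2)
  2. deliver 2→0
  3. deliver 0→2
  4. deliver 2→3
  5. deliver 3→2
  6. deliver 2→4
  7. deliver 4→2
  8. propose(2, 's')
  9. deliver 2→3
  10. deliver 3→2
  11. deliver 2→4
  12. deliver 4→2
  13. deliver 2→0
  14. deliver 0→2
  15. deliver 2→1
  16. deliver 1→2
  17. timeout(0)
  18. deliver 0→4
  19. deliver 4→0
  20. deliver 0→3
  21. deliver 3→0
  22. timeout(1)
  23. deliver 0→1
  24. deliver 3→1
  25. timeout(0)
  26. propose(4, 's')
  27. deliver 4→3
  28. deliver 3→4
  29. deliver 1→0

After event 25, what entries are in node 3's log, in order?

s

step 1 timeout(2): 2={cand,t=1,log=-}
step 2 deliver 2→0: 0={foll,t=1,log=-}
step 3 deliver 0→2: —
step 4 deliver 2→3: 3={foll,t=1,log=-}
step 5 deliver 3→2: 2={lead,t=1,log=-}
step 6 deliver 2→4: 4={foll,t=1,log=-}
step 7 deliver 4→2: —
step 8 propose(2,'s'): 2={lead,t=1,log=s}
step 9 deliver 2→3: 3={foll,t=1,log=s}
step 10 deliver 3→2: —
step 11 deliver 2→4: 4={foll,t=1,log=s}
step 12 deliver 4→2: —
step 13 deliver 2→0: 0={foll,t=1,log=s}
step 14 deliver 0→2: —
step 15 deliver 2→1: 1={foll,t=1,log=-}
step 16 deliver 1→2: —
step 17 timeout(0): 0={cand,t=2,log=s}
step 18 deliver 0→4: 4={foll,t=2,log=s}
step 19 deliver 4→0: —
step 20 deliver 0→3: 3={foll,t=2,log=s}
step 21 deliver 3→0: 0={lead,t=2,log=s}
step 22 timeout(1): 1={cand,t=2,log=-}
step 23 deliver 0→1: —
step 24 deliver 3→1: —
step 25 timeout(0): 0={cand,t=3,log=s}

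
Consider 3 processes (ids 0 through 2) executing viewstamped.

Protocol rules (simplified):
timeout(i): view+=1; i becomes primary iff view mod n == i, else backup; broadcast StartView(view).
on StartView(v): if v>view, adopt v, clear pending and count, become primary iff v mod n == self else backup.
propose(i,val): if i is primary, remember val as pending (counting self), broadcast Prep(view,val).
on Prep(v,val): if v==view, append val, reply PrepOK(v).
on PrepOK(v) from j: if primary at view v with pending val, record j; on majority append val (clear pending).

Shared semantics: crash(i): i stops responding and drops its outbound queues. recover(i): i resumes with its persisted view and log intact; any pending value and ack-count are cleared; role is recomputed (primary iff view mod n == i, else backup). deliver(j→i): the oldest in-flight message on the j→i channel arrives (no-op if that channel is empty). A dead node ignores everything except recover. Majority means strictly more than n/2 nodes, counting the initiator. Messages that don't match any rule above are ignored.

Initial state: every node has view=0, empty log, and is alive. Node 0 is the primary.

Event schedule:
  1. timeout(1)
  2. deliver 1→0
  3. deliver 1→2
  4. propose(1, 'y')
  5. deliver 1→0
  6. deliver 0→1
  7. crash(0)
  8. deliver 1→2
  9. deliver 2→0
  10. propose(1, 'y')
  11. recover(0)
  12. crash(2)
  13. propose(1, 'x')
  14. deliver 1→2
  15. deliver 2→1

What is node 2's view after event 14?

1

1. timeout(1):  <1:prim v1 ->
2. deliver 1→0:  <0:back v1 ->
3. deliver 1→2:  <2:back v1 ->
4. propose(1,'y'):  nop
5. deliver 1→0:  <0:back v1 y>
6. deliver 0→1:  <1:prim v1 y>
7. crash(0):  <0:✗back v1 y>
8. deliver 1→2:  <2:back v1 y>
9. deliver 2→0:  nop
10. propose(1,'y'):  nop
11. recover(0):  <0:back v1 y>
12. crash(2):  <2:✗back v1 y>
13. propose(1,'x'):  nop
14. deliver 1→2:  nop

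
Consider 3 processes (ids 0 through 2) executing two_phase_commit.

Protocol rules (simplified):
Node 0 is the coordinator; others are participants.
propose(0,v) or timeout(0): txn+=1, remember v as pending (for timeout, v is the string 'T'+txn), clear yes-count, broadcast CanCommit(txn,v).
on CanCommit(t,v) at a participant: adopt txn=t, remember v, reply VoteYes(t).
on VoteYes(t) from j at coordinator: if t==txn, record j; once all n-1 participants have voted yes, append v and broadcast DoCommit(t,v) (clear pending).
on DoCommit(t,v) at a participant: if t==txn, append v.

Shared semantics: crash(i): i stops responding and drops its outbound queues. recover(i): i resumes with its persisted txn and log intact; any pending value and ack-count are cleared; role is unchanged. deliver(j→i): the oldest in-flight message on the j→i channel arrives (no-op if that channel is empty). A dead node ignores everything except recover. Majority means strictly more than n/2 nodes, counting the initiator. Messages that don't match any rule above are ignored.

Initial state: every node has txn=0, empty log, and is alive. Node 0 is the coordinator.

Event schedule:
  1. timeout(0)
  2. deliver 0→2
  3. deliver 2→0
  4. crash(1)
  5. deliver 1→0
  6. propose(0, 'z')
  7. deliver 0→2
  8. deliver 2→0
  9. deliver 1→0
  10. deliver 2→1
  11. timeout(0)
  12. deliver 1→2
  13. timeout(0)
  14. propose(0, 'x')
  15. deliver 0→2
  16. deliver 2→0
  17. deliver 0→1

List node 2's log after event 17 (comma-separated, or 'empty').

empty

e1 timeout(0): 0[coor,t=1,-]
e2 deliver 0→2: 2[part,t=1,-]
e3 deliver 2→0: ·
e4 crash(1): 1[✗part,t=0,-]
e5 deliver 1→0: ·
e6 propose(0,'z'): 0[coor,t=2,-]
e7 deliver 0→2: 2[part,t=2,-]
e8 deliver 2→0: ·
e9 deliver 1→0: ·
e10 deliver 2→1: ·
e11 timeout(0): 0[coor,t=3,-]
e12 deliver 1→2: ·
e13 timeout(0): 0[coor,t=4,-]
e14 propose(0,'x'): 0[coor,t=5,-]
e15 deliver 0→2: 2[part,t=3,-]
e16 deliver 2→0: ·
e17 deliver 0→1: ·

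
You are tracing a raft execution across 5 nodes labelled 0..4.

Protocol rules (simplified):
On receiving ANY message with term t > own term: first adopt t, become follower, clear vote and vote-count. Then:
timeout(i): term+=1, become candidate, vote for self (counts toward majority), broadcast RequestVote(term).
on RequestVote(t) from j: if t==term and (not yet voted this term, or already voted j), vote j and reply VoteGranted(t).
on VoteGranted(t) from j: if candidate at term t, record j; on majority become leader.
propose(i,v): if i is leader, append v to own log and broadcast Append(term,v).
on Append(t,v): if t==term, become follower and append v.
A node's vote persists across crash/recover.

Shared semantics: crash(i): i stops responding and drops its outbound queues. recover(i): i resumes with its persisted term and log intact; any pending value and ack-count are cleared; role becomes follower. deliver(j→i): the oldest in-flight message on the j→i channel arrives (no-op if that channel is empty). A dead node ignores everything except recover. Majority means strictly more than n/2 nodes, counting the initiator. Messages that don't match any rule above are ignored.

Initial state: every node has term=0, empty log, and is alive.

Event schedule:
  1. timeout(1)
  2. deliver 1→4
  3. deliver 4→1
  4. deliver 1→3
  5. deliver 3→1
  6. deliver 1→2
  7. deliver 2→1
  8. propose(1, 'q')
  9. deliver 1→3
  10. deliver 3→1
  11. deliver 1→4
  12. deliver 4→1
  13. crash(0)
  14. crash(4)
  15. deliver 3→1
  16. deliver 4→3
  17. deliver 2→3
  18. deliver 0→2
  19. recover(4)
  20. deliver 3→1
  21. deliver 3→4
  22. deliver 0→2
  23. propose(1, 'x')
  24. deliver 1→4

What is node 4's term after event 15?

step 1 timeout(1): 1={cand,t=1,log=-}
step 2 deliver 1→4: 4={foll,t=1,log=-}
step 3 deliver 4→1: —
step 4 deliver 1→3: 3={foll,t=1,log=-}
step 5 deliver 3→1: 1={lead,t=1,log=-}
step 6 deliver 1→2: 2={foll,t=1,log=-}
step 7 deliver 2→1: —
step 8 propose(1,'q'): 1={lead,t=1,log=q}
step 9 deliver 1→3: 3={foll,t=1,log=q}
step 10 deliver 3→1: —
step 11 deliver 1→4: 4={foll,t=1,log=q}
step 12 deliver 4→1: —
step 13 crash(0): 0={✗foll,t=0,log=-}
step 14 crash(4): 4={✗foll,t=1,log=q}
step 15 deliver 3→1: —

1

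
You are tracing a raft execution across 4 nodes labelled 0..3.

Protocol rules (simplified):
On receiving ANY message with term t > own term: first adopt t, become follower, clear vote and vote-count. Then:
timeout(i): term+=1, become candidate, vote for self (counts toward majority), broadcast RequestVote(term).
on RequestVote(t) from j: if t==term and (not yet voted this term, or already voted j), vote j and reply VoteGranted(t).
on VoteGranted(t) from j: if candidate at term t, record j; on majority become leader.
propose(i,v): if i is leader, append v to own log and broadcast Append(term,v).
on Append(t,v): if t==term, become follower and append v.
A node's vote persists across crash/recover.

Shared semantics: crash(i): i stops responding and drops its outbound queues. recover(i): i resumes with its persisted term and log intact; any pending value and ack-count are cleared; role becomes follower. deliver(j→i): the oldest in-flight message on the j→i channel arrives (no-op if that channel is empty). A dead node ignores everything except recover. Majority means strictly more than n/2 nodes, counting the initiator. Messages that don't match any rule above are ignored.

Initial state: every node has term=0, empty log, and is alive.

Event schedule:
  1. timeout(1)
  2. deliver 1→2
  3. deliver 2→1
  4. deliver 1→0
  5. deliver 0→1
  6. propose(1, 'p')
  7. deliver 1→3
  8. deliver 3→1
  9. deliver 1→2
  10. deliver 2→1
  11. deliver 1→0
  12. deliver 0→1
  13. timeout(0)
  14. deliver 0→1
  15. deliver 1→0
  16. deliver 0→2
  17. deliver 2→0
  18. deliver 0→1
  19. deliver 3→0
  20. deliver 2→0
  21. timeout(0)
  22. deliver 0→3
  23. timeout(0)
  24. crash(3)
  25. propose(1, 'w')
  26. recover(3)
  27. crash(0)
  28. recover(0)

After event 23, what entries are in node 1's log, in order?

after 1 — timeout(1): n1:cand/t1/[-]
after 2 — deliver 1→2: n2:foll/t1/[-]
after 3 — deliver 2→1: ·
after 4 — deliver 1→0: n0:foll/t1/[-]
after 5 — deliver 0→1: n1:lead/t1/[-]
after 6 — propose(1,'p'): n1:lead/t1/[p]
after 7 — deliver 1→3: n3:foll/t1/[-]
after 8 — deliver 3→1: ·
after 9 — deliver 1→2: n2:foll/t1/[p]
after 10 — deliver 2→1: ·
after 11 — deliver 1→0: n0:foll/t1/[p]
after 12 — deliver 0→1: ·
after 13 — timeout(0): n0:cand/t2/[p]
after 14 — deliver 0→1: n1:foll/t2/[p]
after 15 — deliver 1→0: ·
after 16 — deliver 0→2: n2:foll/t2/[p]
after 17 — deliver 2→0: n0:lead/t2/[p]
after 18 — deliver 0→1: ·
after 19 — deliver 3→0: ·
after 20 — deliver 2→0: ·
after 21 — timeout(0): n0:cand/t3/[p]
after 22 — deliver 0→3: n3:foll/t2/[-]
after 23 — timeout(0): n0:cand/t4/[p]

p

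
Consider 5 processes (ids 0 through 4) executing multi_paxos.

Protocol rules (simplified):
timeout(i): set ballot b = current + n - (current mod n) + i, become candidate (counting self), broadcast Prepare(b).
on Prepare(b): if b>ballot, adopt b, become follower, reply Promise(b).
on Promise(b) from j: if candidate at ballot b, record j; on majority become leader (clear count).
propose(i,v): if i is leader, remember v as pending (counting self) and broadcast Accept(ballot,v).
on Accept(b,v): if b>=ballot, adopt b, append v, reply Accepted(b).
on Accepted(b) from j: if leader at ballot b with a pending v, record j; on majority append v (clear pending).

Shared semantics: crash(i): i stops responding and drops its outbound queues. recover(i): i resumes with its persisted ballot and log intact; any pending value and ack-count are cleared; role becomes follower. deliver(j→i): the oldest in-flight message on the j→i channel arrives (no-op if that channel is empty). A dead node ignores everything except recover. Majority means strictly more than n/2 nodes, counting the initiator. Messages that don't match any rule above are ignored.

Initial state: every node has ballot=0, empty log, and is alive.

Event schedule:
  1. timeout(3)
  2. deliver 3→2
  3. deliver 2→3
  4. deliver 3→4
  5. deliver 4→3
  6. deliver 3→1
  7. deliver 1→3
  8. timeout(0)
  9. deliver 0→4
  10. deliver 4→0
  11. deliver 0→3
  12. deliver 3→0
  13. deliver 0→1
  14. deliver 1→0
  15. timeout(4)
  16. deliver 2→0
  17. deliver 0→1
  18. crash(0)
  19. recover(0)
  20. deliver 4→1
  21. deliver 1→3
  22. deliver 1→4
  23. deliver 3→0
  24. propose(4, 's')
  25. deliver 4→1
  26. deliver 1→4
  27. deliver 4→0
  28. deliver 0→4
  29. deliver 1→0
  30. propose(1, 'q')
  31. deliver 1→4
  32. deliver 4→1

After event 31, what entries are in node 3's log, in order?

empty

[1] timeout(3) → N3(cand b8 [-])
[2] deliver 3→2 → N2(foll b8 [-])
[3] deliver 2→3 → ∅
[4] deliver 3→4 → N4(foll b8 [-])
[5] deliver 4→3 → N3(lead b8 [-])
[6] deliver 3→1 → N1(foll b8 [-])
[7] deliver 1→3 → ∅
[8] timeout(0) → N0(cand b5 [-])
[9] deliver 0→4 → ∅
[10] deliver 4→0 → ∅
[11] deliver 0→3 → ∅
[12] deliver 3→0 → N0(foll b8 [-])
[13] deliver 0→1 → ∅
[14] deliver 1→0 → ∅
[15] timeout(4) → N4(cand b14 [-])
[16] deliver 2→0 → ∅
[17] deliver 0→1 → ∅
[18] crash(0) → N0(✗foll b8 [-])
[19] recover(0) → N0(foll b8 [-])
[20] deliver 4→1 → N1(foll b14 [-])
[21] deliver 1→3 → ∅
[22] deliver 1→4 → ∅
[23] deliver 3→0 → ∅
[24] propose(4,'s') → ∅
[25] deliver 4→1 → ∅
[26] deliver 1→4 → ∅
[27] deliver 4→0 → N0(foll b14 [-])
[28] deliver 0→4 → N4(lead b14 [-])
[29] deliver 1→0 → ∅
[30] propose(1,'q') → ∅
[31] deliver 1→4 → ∅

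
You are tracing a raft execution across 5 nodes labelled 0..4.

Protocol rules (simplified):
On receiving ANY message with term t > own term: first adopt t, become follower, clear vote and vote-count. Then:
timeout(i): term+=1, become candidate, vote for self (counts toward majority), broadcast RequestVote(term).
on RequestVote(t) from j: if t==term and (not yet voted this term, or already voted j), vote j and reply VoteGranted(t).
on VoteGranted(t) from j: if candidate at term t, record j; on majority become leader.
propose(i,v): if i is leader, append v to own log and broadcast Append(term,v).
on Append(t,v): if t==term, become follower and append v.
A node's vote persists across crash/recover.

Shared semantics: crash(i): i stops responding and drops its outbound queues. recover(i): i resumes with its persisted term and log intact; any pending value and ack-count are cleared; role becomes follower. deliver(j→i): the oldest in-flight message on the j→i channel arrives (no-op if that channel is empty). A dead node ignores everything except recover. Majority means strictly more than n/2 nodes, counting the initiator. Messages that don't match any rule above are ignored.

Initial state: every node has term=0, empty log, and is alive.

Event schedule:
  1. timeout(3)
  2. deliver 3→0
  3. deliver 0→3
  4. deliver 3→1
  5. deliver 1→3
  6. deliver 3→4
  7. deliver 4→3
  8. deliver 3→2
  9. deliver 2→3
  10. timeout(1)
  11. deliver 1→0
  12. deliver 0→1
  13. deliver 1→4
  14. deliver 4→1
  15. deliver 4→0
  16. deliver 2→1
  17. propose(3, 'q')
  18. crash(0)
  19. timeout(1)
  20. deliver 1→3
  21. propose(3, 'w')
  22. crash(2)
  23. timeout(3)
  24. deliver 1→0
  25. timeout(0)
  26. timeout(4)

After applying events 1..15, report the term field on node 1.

2

[1] timeout(3) → N3(cand t1 [-])
[2] deliver 3→0 → N0(foll t1 [-])
[3] deliver 0→3 → ∅
[4] deliver 3→1 → N1(foll t1 [-])
[5] deliver 1→3 → N3(lead t1 [-])
[6] deliver 3→4 → N4(foll t1 [-])
[7] deliver 4→3 → ∅
[8] deliver 3→2 → N2(foll t1 [-])
[9] deliver 2→3 → ∅
[10] timeout(1) → N1(cand t2 [-])
[11] deliver 1→0 → N0(foll t2 [-])
[12] deliver 0→1 → ∅
[13] deliver 1→4 → N4(foll t2 [-])
[14] deliver 4→1 → N1(lead t2 [-])
[15] deliver 4→0 → ∅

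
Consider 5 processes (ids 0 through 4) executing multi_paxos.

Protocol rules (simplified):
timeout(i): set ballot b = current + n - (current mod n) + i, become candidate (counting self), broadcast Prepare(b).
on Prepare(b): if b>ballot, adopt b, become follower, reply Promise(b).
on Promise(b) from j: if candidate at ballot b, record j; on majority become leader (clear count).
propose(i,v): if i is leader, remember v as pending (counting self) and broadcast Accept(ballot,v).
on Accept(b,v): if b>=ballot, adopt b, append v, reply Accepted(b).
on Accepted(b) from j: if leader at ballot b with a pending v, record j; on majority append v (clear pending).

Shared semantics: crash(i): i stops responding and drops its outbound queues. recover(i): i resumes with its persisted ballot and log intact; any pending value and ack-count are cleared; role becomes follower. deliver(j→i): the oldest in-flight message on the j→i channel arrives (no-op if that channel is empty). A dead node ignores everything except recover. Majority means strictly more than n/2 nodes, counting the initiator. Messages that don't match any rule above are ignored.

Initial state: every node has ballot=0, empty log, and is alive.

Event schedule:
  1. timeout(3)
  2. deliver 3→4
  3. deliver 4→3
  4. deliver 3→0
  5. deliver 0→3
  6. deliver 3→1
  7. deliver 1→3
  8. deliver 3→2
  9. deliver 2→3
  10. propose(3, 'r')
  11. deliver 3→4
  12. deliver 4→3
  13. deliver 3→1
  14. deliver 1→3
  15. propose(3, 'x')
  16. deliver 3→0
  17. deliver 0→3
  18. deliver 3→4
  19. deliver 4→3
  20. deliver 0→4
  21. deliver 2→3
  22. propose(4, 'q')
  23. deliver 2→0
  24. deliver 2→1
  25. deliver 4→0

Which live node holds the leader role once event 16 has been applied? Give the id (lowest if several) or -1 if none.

step 1 timeout(3): 3={cand,b=8,log=-}
step 2 deliver 3→4: 4={foll,b=8,log=-}
step 3 deliver 4→3: —
step 4 deliver 3→0: 0={foll,b=8,log=-}
step 5 deliver 0→3: 3={lead,b=8,log=-}
step 6 deliver 3→1: 1={foll,b=8,log=-}
step 7 deliver 1→3: —
step 8 deliver 3→2: 2={foll,b=8,log=-}
step 9 deliver 2→3: —
step 10 propose(3,'r'): —
step 11 deliver 3→4: 4={foll,b=8,log=r}
step 12 deliver 4→3: —
step 13 deliver 3→1: 1={foll,b=8,log=r}
step 14 deliver 1→3: 3={lead,b=8,log=r}
step 15 propose(3,'x'): —
step 16 deliver 3→0: 0={foll,b=8,log=r}

3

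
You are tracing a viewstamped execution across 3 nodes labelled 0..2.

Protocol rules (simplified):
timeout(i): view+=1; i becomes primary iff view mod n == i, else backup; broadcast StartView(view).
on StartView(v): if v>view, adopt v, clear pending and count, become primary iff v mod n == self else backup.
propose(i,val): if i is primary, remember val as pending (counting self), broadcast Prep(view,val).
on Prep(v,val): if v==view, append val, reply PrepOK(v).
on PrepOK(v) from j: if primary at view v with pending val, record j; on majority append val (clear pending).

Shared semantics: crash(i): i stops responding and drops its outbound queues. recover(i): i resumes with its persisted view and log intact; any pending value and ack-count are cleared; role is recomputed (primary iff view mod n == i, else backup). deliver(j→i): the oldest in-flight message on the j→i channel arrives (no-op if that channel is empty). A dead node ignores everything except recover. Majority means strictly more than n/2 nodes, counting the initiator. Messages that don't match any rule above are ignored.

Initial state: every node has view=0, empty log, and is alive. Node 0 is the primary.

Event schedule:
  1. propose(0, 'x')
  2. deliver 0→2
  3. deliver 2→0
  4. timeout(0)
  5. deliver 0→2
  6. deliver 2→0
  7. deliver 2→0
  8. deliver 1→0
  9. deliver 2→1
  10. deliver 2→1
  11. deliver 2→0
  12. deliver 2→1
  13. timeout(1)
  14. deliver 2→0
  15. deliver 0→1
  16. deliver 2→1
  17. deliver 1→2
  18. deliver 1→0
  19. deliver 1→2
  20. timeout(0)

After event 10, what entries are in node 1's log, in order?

empty

e1 propose(0,'x'): ·
e2 deliver 0→2: 2[back,v=0,x]
e3 deliver 2→0: 0[prim,v=0,x]
e4 timeout(0): 0[back,v=1,x]
e5 deliver 0→2: 2[back,v=1,x]
e6 deliver 2→0: ·
e7 deliver 2→0: ·
e8 deliver 1→0: ·
e9 deliver 2→1: ·
e10 deliver 2→1: ·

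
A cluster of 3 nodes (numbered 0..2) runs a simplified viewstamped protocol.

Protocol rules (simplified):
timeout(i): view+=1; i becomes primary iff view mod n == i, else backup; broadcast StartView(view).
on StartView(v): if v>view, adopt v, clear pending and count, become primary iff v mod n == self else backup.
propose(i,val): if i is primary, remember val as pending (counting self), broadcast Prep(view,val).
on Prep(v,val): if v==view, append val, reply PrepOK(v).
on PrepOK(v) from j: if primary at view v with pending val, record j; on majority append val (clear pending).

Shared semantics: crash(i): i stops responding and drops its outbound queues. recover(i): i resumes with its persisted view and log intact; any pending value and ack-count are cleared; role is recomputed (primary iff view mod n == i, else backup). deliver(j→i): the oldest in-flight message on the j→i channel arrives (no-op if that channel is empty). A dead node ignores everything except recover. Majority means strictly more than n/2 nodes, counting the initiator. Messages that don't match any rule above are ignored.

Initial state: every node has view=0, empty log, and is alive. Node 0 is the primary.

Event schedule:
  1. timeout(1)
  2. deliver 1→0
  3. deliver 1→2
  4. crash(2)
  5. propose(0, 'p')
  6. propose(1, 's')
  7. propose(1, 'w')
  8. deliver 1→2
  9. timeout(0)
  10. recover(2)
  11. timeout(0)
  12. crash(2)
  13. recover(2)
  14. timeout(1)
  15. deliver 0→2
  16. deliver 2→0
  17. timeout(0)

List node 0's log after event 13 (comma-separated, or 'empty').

after 1 — timeout(1): n1:prim/v1/[-]
after 2 — deliver 1→0: n0:back/v1/[-]
after 3 — deliver 1→2: n2:back/v1/[-]
after 4 — crash(2): n2:✗back/v1/[-]
after 5 — propose(0,'p'): ·
after 6 — propose(1,'s'): ·
after 7 — propose(1,'w'): ·
after 8 — deliver 1→2: ·
after 9 — timeout(0): n0:back/v2/[-]
after 10 — recover(2): n2:back/v1/[-]
after 11 — timeout(0): n0:prim/v3/[-]
after 12 — crash(2): n2:✗back/v1/[-]
after 13 — recover(2): n2:back/v1/[-]

empty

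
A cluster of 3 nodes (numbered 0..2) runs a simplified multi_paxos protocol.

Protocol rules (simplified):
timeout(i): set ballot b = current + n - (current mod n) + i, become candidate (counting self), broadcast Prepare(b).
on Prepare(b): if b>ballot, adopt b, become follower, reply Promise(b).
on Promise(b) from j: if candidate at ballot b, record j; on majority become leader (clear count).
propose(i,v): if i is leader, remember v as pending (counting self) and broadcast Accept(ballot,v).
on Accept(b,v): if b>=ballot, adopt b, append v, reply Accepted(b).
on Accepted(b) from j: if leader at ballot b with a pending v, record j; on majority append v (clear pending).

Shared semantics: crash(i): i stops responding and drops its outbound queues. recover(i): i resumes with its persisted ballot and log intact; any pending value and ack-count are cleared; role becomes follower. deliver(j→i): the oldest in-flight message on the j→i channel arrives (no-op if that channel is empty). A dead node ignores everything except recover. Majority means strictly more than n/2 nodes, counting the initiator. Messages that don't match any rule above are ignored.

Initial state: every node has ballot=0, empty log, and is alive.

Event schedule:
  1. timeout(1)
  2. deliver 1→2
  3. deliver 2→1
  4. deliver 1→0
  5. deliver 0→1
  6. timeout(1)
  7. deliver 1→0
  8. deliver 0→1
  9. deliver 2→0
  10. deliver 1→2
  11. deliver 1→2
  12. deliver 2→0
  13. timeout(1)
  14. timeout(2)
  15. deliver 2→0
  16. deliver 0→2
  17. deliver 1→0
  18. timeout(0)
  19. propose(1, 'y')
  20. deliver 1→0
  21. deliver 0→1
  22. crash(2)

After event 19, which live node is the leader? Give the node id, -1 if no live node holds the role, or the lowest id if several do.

2

1. timeout(1):  <1:cand b4 ->
2. deliver 1→2:  <2:foll b4 ->
3. deliver 2→1:  <1:lead b4 ->
4. deliver 1→0:  <0:foll b4 ->
5. deliver 0→1:  nop
6. timeout(1):  <1:cand b7 ->
7. deliver 1→0:  <0:foll b7 ->
8. deliver 0→1:  <1:lead b7 ->
9. deliver 2→0:  nop
10. deliver 1→2:  <2:foll b7 ->
11. deliver 1→2:  nop
12. deliver 2→0:  nop
13. timeout(1):  <1:cand b10 ->
14. timeout(2):  <2:cand b11 ->
15. deliver 2→0:  <0:foll b11 ->
16. deliver 0→2:  <2:lead b11 ->
17. deliver 1→0:  nop
18. timeout(0):  <0:cand b12 ->
19. propose(1,'y'):  nop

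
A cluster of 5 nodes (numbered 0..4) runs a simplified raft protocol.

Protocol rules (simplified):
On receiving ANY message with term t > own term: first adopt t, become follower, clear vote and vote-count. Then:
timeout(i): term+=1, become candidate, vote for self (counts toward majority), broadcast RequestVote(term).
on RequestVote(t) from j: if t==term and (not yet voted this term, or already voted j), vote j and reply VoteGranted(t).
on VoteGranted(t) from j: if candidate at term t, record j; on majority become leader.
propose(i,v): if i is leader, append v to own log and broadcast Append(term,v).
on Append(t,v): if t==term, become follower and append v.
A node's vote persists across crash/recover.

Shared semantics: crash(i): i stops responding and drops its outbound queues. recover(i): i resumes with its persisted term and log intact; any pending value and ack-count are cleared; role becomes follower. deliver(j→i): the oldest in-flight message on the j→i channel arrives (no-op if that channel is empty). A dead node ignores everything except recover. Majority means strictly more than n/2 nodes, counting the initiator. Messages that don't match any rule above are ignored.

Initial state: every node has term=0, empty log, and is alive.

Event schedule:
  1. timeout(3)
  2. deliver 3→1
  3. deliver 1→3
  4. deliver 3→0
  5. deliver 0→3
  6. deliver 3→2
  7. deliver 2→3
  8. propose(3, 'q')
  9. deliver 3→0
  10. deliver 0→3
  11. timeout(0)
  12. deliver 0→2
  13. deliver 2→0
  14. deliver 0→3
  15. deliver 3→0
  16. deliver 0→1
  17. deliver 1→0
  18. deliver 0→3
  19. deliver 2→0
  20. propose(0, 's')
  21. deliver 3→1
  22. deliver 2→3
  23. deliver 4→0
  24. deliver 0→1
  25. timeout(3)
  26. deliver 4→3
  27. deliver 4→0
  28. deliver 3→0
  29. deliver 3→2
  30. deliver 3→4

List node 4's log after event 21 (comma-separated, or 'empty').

[1] timeout(3) → N3(cand t1 [-])
[2] deliver 3→1 → N1(foll t1 [-])
[3] deliver 1→3 → ∅
[4] deliver 3→0 → N0(foll t1 [-])
[5] deliver 0→3 → N3(lead t1 [-])
[6] deliver 3→2 → N2(foll t1 [-])
[7] deliver 2→3 → ∅
[8] propose(3,'q') → N3(lead t1 [q])
[9] deliver 3→0 → N0(foll t1 [q])
[10] deliver 0→3 → ∅
[11] timeout(0) → N0(cand t2 [q])
[12] deliver 0→2 → N2(foll t2 [-])
[13] deliver 2→0 → ∅
[14] deliver 0→3 → N3(foll t2 [q])
[15] deliver 3→0 → N0(lead t2 [q])
[16] deliver 0→1 → N1(foll t2 [-])
[17] deliver 1→0 → ∅
[18] deliver 0→3 → ∅
[19] deliver 2→0 → ∅
[20] propose(0,'s') → N0(lead t2 [q,s])
[21] deliver 3→1 → ∅

empty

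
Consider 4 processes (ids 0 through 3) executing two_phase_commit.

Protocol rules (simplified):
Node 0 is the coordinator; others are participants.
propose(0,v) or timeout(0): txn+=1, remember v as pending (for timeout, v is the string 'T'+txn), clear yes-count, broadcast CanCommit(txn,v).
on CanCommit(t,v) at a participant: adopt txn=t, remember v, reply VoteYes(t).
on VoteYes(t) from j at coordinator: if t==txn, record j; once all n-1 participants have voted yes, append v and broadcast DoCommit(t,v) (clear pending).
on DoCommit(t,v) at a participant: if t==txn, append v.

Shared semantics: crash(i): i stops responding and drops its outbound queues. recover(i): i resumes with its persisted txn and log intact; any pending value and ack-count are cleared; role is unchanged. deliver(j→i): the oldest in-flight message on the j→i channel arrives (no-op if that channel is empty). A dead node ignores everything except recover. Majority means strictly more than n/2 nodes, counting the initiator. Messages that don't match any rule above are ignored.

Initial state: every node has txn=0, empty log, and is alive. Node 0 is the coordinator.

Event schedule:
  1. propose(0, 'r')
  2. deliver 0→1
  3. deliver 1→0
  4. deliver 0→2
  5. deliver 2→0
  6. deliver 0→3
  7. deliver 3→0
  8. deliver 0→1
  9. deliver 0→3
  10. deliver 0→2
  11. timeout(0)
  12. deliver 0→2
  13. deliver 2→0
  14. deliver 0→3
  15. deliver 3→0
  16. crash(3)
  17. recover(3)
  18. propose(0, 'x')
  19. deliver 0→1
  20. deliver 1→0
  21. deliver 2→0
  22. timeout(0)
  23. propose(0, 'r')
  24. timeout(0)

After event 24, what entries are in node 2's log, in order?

e1 propose(0,'r'): 0[coor,t=1,-]
e2 deliver 0→1: 1[part,t=1,-]
e3 deliver 1→0: ·
e4 deliver 0→2: 2[part,t=1,-]
e5 deliver 2→0: ·
e6 deliver 0→3: 3[part,t=1,-]
e7 deliver 3→0: 0[coor,t=1,r]
e8 deliver 0→1: 1[part,t=1,r]
e9 deliver 0→3: 3[part,t=1,r]
e10 deliver 0→2: 2[part,t=1,r]
e11 timeout(0): 0[coor,t=2,r]
e12 deliver 0→2: 2[part,t=2,r]
e13 deliver 2→0: ·
e14 deliver 0→3: 3[part,t=2,r]
e15 deliver 3→0: ·
e16 crash(3): 3[✗part,t=2,r]
e17 recover(3): 3[part,t=2,r]
e18 propose(0,'x'): 0[coor,t=3,r]
e19 deliver 0→1: 1[part,t=2,r]
e20 deliver 1→0: ·
e21 deliver 2→0: ·
e22 timeout(0): 0[coor,t=4,r]
e23 propose(0,'r'): 0[coor,t=5,r]
e24 timeout(0): 0[coor,t=6,r]

r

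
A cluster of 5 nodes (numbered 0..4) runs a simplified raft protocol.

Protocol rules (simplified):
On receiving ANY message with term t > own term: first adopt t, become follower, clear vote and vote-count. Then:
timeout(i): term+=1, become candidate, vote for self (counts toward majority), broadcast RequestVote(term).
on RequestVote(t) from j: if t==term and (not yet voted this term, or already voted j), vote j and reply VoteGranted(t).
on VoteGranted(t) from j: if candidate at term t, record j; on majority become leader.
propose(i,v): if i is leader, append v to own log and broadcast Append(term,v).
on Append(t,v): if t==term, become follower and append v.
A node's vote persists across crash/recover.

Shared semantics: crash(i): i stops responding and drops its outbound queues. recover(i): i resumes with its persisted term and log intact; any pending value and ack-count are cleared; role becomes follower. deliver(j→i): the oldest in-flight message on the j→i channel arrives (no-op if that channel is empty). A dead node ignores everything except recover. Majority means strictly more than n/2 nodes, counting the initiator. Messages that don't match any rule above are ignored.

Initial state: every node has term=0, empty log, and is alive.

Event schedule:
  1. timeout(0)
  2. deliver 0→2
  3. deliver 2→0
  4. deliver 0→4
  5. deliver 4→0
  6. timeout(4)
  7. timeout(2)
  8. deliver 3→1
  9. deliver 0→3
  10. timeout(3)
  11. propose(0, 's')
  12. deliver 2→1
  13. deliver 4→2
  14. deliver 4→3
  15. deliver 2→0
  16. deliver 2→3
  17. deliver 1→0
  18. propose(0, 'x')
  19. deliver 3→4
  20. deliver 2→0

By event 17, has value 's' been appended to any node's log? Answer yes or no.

yes

step 1 timeout(0): 0={cand,t=1,log=-}
step 2 deliver 0→2: 2={foll,t=1,log=-}
step 3 deliver 2→0: —
step 4 deliver 0→4: 4={foll,t=1,log=-}
step 5 deliver 4→0: 0={lead,t=1,log=-}
step 6 timeout(4): 4={cand,t=2,log=-}
step 7 timeout(2): 2={cand,t=2,log=-}
step 8 deliver 3→1: —
step 9 deliver 0→3: 3={foll,t=1,log=-}
step 10 timeout(3): 3={cand,t=2,log=-}
step 11 propose(0,'s'): 0={lead,t=1,log=s}
step 12 deliver 2→1: 1={foll,t=2,log=-}
step 13 deliver 4→2: —
step 14 deliver 4→3: —
step 15 deliver 2→0: 0={foll,t=2,log=s}
step 16 deliver 2→3: —
step 17 deliver 1→0: —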